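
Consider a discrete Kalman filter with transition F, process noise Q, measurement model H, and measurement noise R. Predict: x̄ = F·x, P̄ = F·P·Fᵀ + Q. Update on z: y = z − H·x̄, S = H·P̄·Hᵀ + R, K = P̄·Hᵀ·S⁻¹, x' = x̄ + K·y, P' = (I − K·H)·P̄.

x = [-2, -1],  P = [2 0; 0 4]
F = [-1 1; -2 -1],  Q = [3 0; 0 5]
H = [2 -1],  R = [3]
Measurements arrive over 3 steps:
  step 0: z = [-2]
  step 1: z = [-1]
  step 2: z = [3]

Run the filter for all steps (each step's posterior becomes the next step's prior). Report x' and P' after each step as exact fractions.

step 0: x̄ = F·x = [1, 5]
step 0: P̄ = F·P·Fᵀ + Q = [9 0; 0 17]
step 0: y = z − H·x̄ = [1]
step 0: S = H·P̄·Hᵀ + R = [56]
step 0: K = P̄·Hᵀ·S⁻¹ = [9/28; -17/56]
step 0: x' = x̄ + K·y = [37/28, 263/56]
step 0: P' = (I − K·H)·P̄ = [45/14 153/28; 153/28 663/56]
step 1: x̄ = F·x = [27/8, -411/56]
step 1: P̄ = F·P·Fᵀ + Q = [57/8 -87/8; -87/8 2887/56]
step 1: y = z − H·x̄ = [-845/56]
step 1: S = H·P̄·Hᵀ + R = [7087/56]
step 1: K = P̄·Hᵀ·S⁻¹ = [1407/7087; -4105/7087]
step 1: x' = x̄ + K·y = [2688/7087, 9928/7087]
step 1: P' = (I − K·H)·P̄ = [15144/7087 26067/7087; 26067/7087 64449/7087]
step 2: x̄ = F·x = [7240/7087, -15304/7087]
step 2: P̄ = F·P·Fᵀ + Q = [48720/7087 -60228/7087; -60228/7087 264728/7087]
step 2: y = z − H·x̄ = [-8523/7087]
step 2: S = H·P̄·Hᵀ + R = [721781/7087]
step 2: K = P̄·Hᵀ·S⁻¹ = [157668/721781; -385184/721781]
step 2: x' = x̄ + K·y = [547748/721781, -1095416/721781]
step 2: P' = (I − K·H)·P̄ = [1454208/721781 2435412/721781; 2435412/721781 6026376/721781]

step 0: x' = [37/28, 263/56], P' = [45/14 153/28; 153/28 663/56]
step 1: x' = [2688/7087, 9928/7087], P' = [15144/7087 26067/7087; 26067/7087 64449/7087]
step 2: x' = [547748/721781, -1095416/721781], P' = [1454208/721781 2435412/721781; 2435412/721781 6026376/721781]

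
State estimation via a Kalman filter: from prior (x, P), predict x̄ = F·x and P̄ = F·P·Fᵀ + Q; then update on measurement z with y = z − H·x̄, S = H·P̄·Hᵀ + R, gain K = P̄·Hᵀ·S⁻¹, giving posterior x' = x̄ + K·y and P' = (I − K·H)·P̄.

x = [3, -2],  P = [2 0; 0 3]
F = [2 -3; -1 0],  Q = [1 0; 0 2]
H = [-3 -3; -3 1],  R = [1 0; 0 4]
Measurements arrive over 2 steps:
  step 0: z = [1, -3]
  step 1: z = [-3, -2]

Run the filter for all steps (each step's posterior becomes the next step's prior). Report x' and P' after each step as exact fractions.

step 0: x̄ = F·x = [12, -3]
step 0: P̄ = F·P·Fᵀ + Q = [36 -4; -4 4]
step 0: y = z − H·x̄ = [28, 36]
step 0: S = H·P̄·Hᵀ + R = [289 288; 288 356]
step 0: K = P̄·Hᵀ·S⁻¹ = [-96/997 -236/997; -1152/4985 1156/4985]
step 0: x' = x̄ + K·y = [780/997, -1119/997]
step 0: P' = (I − K·H)·P̄ = [244/997 -212/997; -212/997 1444/4985]
step 1: x̄ = F·x = [4917/997, -780/997]
step 1: P̄ = F·P·Fᵀ + Q = [35581/4985 -1124/997; -1124/997 2238/997]
step 1: y = z − H·x̄ = [9420/997, 13537/997]
step 1: S = H·P̄·Hᵀ + R = [324764/4985 252939/4985; 252939/4985 385079/4985]
step 1: K = P̄·Hᵀ·S⁻¹ = [-1241940/12253091 -2759587/12253091; -2714064/12253091 2675274/12253091]
step 1: x' = x̄ + K·y = [11226524/12253091, 1094574/12253091]
step 1: P' = (I − K·H)·P̄ = [2863082/12253091 -2449102/12253091; -2449102/12253091 3353790/12253091]

step 0: x' = [780/997, -1119/997], P' = [244/997 -212/997; -212/997 1444/4985]
step 1: x' = [11226524/12253091, 1094574/12253091], P' = [2863082/12253091 -2449102/12253091; -2449102/12253091 3353790/12253091]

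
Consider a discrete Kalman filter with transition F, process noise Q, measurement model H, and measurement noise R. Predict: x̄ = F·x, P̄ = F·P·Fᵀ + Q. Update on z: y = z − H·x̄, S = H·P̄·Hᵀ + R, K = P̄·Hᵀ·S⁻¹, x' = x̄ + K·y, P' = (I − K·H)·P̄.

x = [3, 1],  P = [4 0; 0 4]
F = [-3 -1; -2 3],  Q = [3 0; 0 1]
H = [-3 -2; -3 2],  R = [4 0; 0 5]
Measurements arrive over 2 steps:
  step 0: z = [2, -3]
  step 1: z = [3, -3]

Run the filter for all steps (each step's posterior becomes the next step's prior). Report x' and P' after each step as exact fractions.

step 0: x' = [112/1061, -1303/1061], P' = [15544/62599 -2514/62599; -2514/62599 34799/62599]
step 1: x' = [5521675/105085316, -352023583/210170632], P' = [25113217/105085316 -7727409/210170632; -7727409/210170632 219748273/420341264]

step 0: x̄ = F·x = [-10, -3]
step 0: P̄ = F·P·Fᵀ + Q = [43 12; 12 53]
step 0: y = z − H·x̄ = [-34, -27]
step 0: S = H·P̄·Hᵀ + R = [747 175; 175 460]
step 0: K = P̄·Hᵀ·S⁻¹ = [-10401/62599 -10332/62599; -15514/62599 15428/62599]
step 0: x' = x̄ + K·y = [112/1061, -1303/1061]
step 0: P' = (I − K·H)·P̄ = [15544/62599 -2514/62599; -2514/62599 34799/62599]
step 1: x̄ = F·x = [967/1061, -4133/1061]
step 1: P̄ = F·P·Fᵀ + Q = [347408/62599 6465/62599; 6465/62599 468134/62599]
step 1: y = z − H·x̄ = [-2182/1061, 7984/1061]
step 1: S = H·P̄·Hᵀ + R = [5327184/62599 1254136/62599; 1254136/62599 5234623/62599]
step 1: K = P̄·Hᵀ·S⁻¹ = [-33806121/210170632 -4153353/26271329; -98283023/420341264 12146525/52542658]
step 1: x' = x̄ + K·y = [5521675/105085316, -352023583/210170632]
step 1: P' = (I − K·H)·P̄ = [25113217/105085316 -7727409/210170632; -7727409/210170632 219748273/420341264]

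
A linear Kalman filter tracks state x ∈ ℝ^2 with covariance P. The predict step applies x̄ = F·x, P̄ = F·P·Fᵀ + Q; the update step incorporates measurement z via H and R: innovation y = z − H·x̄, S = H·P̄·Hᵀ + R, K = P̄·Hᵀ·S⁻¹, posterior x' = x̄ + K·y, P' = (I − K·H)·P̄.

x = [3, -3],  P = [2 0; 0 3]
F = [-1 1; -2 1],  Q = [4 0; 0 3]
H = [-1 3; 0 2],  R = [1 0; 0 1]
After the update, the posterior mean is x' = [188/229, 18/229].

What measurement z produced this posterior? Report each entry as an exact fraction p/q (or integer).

x̄ = F·x = [-6, -9]
P̄ = F·P·Fᵀ + Q = [9 7; 7 14]
S = H·P̄·Hᵀ + R = [94 70; 70 57]
K = P̄·Hᵀ·S⁻¹ = [-148/229 238/229; 35/458 91/229]
x' − x̄ = [1562/229, 2079/229] = K·y
y = (KᵀK)⁻¹·Kᵀ·(x' − x̄) = [20, 19]
z = y + H·x̄ = [20, 19] + [-21, -18] = [-1, 1]

z = [-1, 1]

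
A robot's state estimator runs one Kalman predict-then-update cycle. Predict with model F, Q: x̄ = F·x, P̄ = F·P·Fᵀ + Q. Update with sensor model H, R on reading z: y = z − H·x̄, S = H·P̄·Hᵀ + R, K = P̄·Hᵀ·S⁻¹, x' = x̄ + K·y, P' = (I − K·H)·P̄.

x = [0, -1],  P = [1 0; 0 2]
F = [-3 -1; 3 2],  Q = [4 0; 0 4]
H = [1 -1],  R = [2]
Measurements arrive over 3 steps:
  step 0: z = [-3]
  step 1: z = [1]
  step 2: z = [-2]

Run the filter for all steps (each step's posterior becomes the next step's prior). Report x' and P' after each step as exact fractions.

step 0: x' = [-13/8, 19/16], P' = [11/4 15/8; 15/8 47/16]
step 1: x' = [4467/3247, 62/191], P' = [8555/3247 333/191; 333/191 541/191]
step 2: x' = [-771195/627019, 529783/627019], P' = [1654994/627019 1096026/627019; 1096026/627019 1778108/627019]

step 0: x̄ = F·x = [1, -2]
step 0: P̄ = F·P·Fᵀ + Q = [15 -13; -13 21]
step 0: y = z − H·x̄ = [-6]
step 0: S = H·P̄·Hᵀ + R = [64]
step 0: K = P̄·Hᵀ·S⁻¹ = [7/16; -17/32]
step 0: x' = x̄ + K·y = [-13/8, 19/16]
step 0: P' = (I − K·H)·P̄ = [11/4 15/8; 15/8 47/16]
step 1: x̄ = F·x = [59/16, -5/2]
step 1: P̄ = F·P·Fᵀ + Q = [687/16 -95/2; -95/2 63]
step 1: y = z − H·x̄ = [-83/16]
step 1: S = H·P̄·Hᵀ + R = [3247/16]
step 1: K = P̄·Hᵀ·S⁻¹ = [1447/3247; -104/191]
step 1: x' = x̄ + K·y = [4467/3247, 62/191]
step 1: P' = (I − K·H)·P̄ = [8555/3247 333/191; 333/191 541/191]
step 2: x̄ = F·x = [-14455/3247, 15509/3247]
step 2: P̄ = F·P·Fᵀ + Q = [133146/3247 -146338/3247; -146338/3247 194703/3247]
step 2: y = z − H·x̄ = [23470/3247]
step 2: S = H·P̄·Hᵀ + R = [627019/3247]
step 2: K = P̄·Hᵀ·S⁻¹ = [279484/627019; -341041/627019]
step 2: x' = x̄ + K·y = [-771195/627019, 529783/627019]
step 2: P' = (I − K·H)·P̄ = [1654994/627019 1096026/627019; 1096026/627019 1778108/627019]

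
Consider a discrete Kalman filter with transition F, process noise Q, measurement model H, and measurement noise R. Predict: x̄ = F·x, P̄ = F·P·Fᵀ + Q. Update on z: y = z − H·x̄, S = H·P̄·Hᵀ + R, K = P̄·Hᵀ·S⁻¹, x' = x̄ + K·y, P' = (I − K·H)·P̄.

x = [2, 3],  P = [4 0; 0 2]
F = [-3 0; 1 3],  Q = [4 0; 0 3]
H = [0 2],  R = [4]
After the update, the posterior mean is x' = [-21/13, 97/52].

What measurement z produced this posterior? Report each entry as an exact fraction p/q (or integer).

x̄ = F·x = [-6, 11]
P̄ = F·P·Fᵀ + Q = [40 -12; -12 25]
S = H·P̄·Hᵀ + R = [104]
K = P̄·Hᵀ·S⁻¹ = [-3/13; 25/52]
x' − x̄ = [57/13, -475/52] = K·y
y = (KᵀK)⁻¹·Kᵀ·(x' − x̄) = [-19]
z = y + H·x̄ = [-19] + [22] = [3]

z = [3]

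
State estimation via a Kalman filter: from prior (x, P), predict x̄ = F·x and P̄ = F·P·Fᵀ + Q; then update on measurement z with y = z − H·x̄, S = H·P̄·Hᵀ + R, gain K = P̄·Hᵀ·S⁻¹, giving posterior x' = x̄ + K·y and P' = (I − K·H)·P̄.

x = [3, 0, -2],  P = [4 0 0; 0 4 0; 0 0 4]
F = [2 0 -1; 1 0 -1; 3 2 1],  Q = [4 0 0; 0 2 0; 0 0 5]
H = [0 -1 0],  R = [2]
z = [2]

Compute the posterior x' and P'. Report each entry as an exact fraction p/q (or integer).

x' = [1, -5/6, 7/3]
P' = [12 2 12; 2 5/3 4/3; 12 4/3 167/3]

x̄ = F·x = [8, 5, 7]
P̄ = F·P·Fᵀ + Q = [24 12 20; 12 10 8; 20 8 61]
y = z − H·x̄ = [7]
S = H·P̄·Hᵀ + R = [12]
K = P̄·Hᵀ·S⁻¹ = [-1; -5/6; -2/3]
x' = x̄ + K·y = [1, -5/6, 7/3]
P' = (I − K·H)·P̄ = [12 2 12; 2 5/3 4/3; 12 4/3 167/3]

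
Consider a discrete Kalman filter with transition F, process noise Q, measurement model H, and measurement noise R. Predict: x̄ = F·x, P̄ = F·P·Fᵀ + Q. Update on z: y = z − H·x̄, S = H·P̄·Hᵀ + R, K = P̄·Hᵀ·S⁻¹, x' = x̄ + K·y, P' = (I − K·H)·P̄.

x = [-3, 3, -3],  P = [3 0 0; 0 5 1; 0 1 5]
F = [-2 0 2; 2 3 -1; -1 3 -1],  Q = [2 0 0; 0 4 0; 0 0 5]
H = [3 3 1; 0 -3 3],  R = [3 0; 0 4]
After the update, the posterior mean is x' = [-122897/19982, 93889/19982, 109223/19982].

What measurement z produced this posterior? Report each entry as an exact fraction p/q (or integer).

x̄ = F·x = [0, 6, 15]
P̄ = F·P·Fᵀ + Q = [34 -16 2; -16 60 38; 2 38 52]
S = H·P̄·Hᵀ + R = [853 6; 6 328]
K = P̄·Hᵀ·S⁻¹ = [4511/69937 22863/139874; 14039/69937 -28659/139874; 14041/69937 17397/139874]
x' − x̄ = [-122897/19982, -26003/19982, -190507/19982] = K·y
y = (KᵀK)⁻¹·Kᵀ·(x' − x̄) = [-32, -25]
z = y + H·x̄ = [-32, -25] + [33, 27] = [1, 2]

z = [1, 2]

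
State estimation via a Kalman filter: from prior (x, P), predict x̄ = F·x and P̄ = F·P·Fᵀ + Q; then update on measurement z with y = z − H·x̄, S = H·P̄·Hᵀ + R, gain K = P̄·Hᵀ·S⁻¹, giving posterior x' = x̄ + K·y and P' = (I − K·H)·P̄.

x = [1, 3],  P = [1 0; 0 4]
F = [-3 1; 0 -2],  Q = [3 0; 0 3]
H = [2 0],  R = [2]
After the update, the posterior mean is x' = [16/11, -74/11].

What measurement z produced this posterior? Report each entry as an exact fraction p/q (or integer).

z = [3]

x̄ = F·x = [0, -6]
P̄ = F·P·Fᵀ + Q = [16 -8; -8 19]
S = H·P̄·Hᵀ + R = [66]
K = P̄·Hᵀ·S⁻¹ = [16/33; -8/33]
x' − x̄ = [16/11, -8/11] = K·y
y = (KᵀK)⁻¹·Kᵀ·(x' − x̄) = [3]
z = y + H·x̄ = [3] + [0] = [3]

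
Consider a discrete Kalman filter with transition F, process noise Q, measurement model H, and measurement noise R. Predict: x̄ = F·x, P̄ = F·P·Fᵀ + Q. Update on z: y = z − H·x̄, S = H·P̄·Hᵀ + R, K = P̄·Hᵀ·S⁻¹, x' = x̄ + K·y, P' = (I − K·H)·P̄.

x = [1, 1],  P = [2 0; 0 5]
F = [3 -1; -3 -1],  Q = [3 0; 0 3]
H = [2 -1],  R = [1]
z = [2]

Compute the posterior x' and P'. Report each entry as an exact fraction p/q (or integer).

x' = [-8/61, -140/61]
P' = [533/183 1001/183; 1001/183 2054/183]

x̄ = F·x = [2, -4]
P̄ = F·P·Fᵀ + Q = [26 -13; -13 26]
y = z − H·x̄ = [-6]
S = H·P̄·Hᵀ + R = [183]
K = P̄·Hᵀ·S⁻¹ = [65/183; -52/183]
x' = x̄ + K·y = [-8/61, -140/61]
P' = (I − K·H)·P̄ = [533/183 1001/183; 1001/183 2054/183]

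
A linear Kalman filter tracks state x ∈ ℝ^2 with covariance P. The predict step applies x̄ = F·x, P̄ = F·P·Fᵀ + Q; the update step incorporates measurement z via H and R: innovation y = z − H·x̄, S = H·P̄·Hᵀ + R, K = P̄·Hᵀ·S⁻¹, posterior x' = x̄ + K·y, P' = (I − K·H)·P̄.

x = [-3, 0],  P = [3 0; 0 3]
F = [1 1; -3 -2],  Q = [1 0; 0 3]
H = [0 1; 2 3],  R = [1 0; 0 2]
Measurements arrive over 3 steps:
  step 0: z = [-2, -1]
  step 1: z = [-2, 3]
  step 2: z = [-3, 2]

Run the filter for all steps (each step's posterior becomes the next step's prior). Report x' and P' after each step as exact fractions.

step 0: x̄ = F·x = [-3, 9]
step 0: P̄ = F·P·Fᵀ + Q = [7 -15; -15 42]
step 0: y = z − H·x̄ = [-11, -22]
step 0: S = H·P̄·Hᵀ + R = [43 96; 96 228]
step 0: K = P̄·Hᵀ·S⁻¹ = [-37/49 107/588; 30/49 8/49]
step 0: x' = x̄ + K·y = [383/294, -65/49]
step 0: P' = (I − K·H)·P̄ = [773/588 -37/49; -37/49 30/49]
step 1: x̄ = F·x = [-1/42, -123/98]
step 1: P̄ = F·P·Fᵀ + Q = [17/12 -39/28; -39/28 1611/196]
step 1: y = z − H·x̄ = [-73/98, 2003/294]
step 1: S = H·P̄·Hᵀ + R = [1807/196 4287/196; 4287/196 38177/588]
step 1: K = P̄·Hᵀ·S⁻¹ = [-35874/70667 10621/70667; 32490/70667 12861/70667]
step 1: x' = x̄ + K·y = [97400/70667, -25275/70667]
step 1: P' = (I − K·H)·P̄ = [64432/70667 -35874/70667; -35874/70667 32490/70667]
step 2: x̄ = F·x = [72125/70667, -241650/70667]
step 2: P̄ = F·P·Fᵀ + Q = [95841/70667 -78906/70667; -78906/70667 491361/70667]
step 2: y = z − H·x̄ = [29649/70667, 722034/70667]
step 2: S = H·P̄·Hᵀ + R = [562028/70667 1316271/70667; 1316271/70667 4000075/70667]
step 2: K = P̄·Hᵀ·S⁻¹ = [-3627582/7295977 1111554/7295977; 3295902/7295977 1316271/7295977]
step 2: x' = x̄ + K·y = [17281729/7295977, -10117314/7295977]
step 2: P' = (I − K·H)·P̄ = [6552927/7295977 -3627582/7295977; -3627582/7295977 3295902/7295977]

step 0: x' = [383/294, -65/49], P' = [773/588 -37/49; -37/49 30/49]
step 1: x' = [97400/70667, -25275/70667], P' = [64432/70667 -35874/70667; -35874/70667 32490/70667]
step 2: x' = [17281729/7295977, -10117314/7295977], P' = [6552927/7295977 -3627582/7295977; -3627582/7295977 3295902/7295977]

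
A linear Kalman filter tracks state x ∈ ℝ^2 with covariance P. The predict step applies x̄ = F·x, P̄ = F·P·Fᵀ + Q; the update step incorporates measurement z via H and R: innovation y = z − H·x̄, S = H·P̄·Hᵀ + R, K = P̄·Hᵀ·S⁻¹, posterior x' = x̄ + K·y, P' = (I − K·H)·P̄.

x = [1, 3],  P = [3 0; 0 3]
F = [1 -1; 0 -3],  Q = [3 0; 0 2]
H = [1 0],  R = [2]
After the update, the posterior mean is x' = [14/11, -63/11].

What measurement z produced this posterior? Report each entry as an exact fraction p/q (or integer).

x̄ = F·x = [-2, -9]
P̄ = F·P·Fᵀ + Q = [9 9; 9 29]
S = H·P̄·Hᵀ + R = [11]
K = P̄·Hᵀ·S⁻¹ = [9/11; 9/11]
x' − x̄ = [36/11, 36/11] = K·y
y = (KᵀK)⁻¹·Kᵀ·(x' − x̄) = [4]
z = y + H·x̄ = [4] + [-2] = [2]

z = [2]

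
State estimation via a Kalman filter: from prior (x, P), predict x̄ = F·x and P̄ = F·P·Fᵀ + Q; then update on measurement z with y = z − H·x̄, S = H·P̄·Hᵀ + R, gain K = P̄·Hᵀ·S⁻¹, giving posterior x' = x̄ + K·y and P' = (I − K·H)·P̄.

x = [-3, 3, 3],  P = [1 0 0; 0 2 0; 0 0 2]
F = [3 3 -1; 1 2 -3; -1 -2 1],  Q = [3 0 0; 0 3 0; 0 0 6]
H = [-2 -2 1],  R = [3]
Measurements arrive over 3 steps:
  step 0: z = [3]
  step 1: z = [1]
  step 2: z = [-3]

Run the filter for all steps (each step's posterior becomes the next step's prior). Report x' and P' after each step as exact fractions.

step 0: x̄ = F·x = [-3, -6, 0]
step 0: P̄ = F·P·Fᵀ + Q = [32 21 -17; 21 30 -15; -17 -15 17]
step 0: y = z − H·x̄ = [-15]
step 0: S = H·P̄·Hᵀ + R = [564]
step 0: K = P̄·Hᵀ·S⁻¹ = [-41/188; -39/188; 27/188]
step 0: x' = x̄ + K·y = [51/188, -543/188, -405/188]
step 0: P' = (I − K·H)·P̄ = [973/188 -849/188 125/188; -849/188 1077/188 339/188; 125/188 339/188 1009/188]
step 1: x̄ = F·x = [-1071/188, 45/47, 315/94]
step 1: P̄ = F·P·Fᵀ + Q = [1957/188 -53/47 -277/94; -53/47 1678/47 -425/47; -277/94 -425/47 604/47]
step 1: y = z − H·x̄ = [-556/47]
step 1: S = H·P̄·Hᵀ + R = [11244/47]
step 1: K = P̄·Hᵀ·S⁻¹ = [-337/3748; -1225/3748; 577/3748]
step 1: x' = x̄ + K·y = [-17365/3748, 4520/937, 2867/1874]
step 1: P' = (I − K·H)·P̄ = [15883/1874 -30577/3748 1367/3748; -30577/3748 38027/3748 11225/3748; 1367/3748 11225/3748 26915/3748]
step 2: x̄ = F·x = [-3589/3748, 1593/3748, -13061/3748]
step 2: P̄ = F·P·Fᵀ + Q = [20179/1874 -8133/3748 -13589/3748; -8133/3748 172143/3748 -47043/3748; -13589/3748 -47043/3748 63335/3748]
step 2: y = z − H·x̄ = [-2175/3748]
step 2: S = H·P̄·Hᵀ + R = [1102047/3748]
step 2: K = P̄·Hᵀ·S⁻¹ = [-26013/367349; -125021/367349; 1431/8543]
step 2: x' = x̄ + K·y = [-673339/734698, 228684/367349, -30601/8543]
step 2: P' = (I − K·H)·P̄ = [13655755/1469396 -3400257/367349 -2357/17086; -3400257/367349 4361208/367349 35973/8543; -2357/17086 35973/8543 73882/8543]

step 0: x' = [51/188, -543/188, -405/188], P' = [973/188 -849/188 125/188; -849/188 1077/188 339/188; 125/188 339/188 1009/188]
step 1: x' = [-17365/3748, 4520/937, 2867/1874], P' = [15883/1874 -30577/3748 1367/3748; -30577/3748 38027/3748 11225/3748; 1367/3748 11225/3748 26915/3748]
step 2: x' = [-673339/734698, 228684/367349, -30601/8543], P' = [13655755/1469396 -3400257/367349 -2357/17086; -3400257/367349 4361208/367349 35973/8543; -2357/17086 35973/8543 73882/8543]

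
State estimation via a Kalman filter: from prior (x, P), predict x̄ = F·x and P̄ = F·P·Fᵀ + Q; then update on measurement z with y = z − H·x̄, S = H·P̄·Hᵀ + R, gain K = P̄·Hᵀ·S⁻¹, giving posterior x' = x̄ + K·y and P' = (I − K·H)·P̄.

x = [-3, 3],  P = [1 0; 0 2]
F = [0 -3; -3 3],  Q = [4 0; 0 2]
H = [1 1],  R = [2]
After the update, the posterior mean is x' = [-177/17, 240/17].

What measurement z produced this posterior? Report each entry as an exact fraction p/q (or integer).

z = [3]

x̄ = F·x = [-9, 18]
P̄ = F·P·Fᵀ + Q = [22 -18; -18 29]
S = H·P̄·Hᵀ + R = [17]
K = P̄·Hᵀ·S⁻¹ = [4/17; 11/17]
x' − x̄ = [-24/17, -66/17] = K·y
y = (KᵀK)⁻¹·Kᵀ·(x' − x̄) = [-6]
z = y + H·x̄ = [-6] + [9] = [3]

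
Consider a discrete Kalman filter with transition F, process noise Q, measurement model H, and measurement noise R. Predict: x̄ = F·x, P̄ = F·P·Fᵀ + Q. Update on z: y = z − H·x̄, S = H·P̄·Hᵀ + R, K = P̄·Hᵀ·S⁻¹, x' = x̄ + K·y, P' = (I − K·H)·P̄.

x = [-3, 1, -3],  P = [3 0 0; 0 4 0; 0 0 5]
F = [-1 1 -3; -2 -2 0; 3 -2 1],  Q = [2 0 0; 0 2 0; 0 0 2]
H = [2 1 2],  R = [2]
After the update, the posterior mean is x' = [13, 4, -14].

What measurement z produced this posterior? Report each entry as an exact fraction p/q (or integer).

x̄ = F·x = [13, 4, -14]
P̄ = F·P·Fᵀ + Q = [54 -2 -32; -2 30 -2; -32 -2 50]
S = H·P̄·Hᵀ + R = [176]
K = P̄·Hᵀ·S⁻¹ = [21/88; 1/8; 17/88]
x' − x̄ = [0, 0, 0] = K·y
y = (KᵀK)⁻¹·Kᵀ·(x' − x̄) = [0]
z = y + H·x̄ = [0] + [2] = [2]

z = [2]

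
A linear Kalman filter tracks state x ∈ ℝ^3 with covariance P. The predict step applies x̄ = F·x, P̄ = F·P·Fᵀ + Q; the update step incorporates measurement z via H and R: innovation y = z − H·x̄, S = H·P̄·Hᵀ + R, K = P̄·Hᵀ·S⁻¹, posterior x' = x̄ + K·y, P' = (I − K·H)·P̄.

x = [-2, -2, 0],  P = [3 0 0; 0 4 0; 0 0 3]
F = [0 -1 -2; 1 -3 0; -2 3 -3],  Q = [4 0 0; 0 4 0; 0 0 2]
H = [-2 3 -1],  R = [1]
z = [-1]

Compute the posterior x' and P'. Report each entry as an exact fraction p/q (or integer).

x̄ = F·x = [2, 4, -2]
P̄ = F·P·Fᵀ + Q = [20 12 6; 12 43 -42; 6 -42 77]
y = z − H·x̄ = [-11]
S = H·P̄·Hᵀ + R = [677]
K = P̄·Hᵀ·S⁻¹ = [-10/677; 147/677; -215/677]
x' = x̄ + K·y = [1464/677, 1091/677, 1011/677]
P' = (I − K·H)·P̄ = [13440/677 9594/677 1912/677; 9594/677 7502/677 3171/677; 1912/677 3171/677 5904/677]

x' = [1464/677, 1091/677, 1011/677]
P' = [13440/677 9594/677 1912/677; 9594/677 7502/677 3171/677; 1912/677 3171/677 5904/677]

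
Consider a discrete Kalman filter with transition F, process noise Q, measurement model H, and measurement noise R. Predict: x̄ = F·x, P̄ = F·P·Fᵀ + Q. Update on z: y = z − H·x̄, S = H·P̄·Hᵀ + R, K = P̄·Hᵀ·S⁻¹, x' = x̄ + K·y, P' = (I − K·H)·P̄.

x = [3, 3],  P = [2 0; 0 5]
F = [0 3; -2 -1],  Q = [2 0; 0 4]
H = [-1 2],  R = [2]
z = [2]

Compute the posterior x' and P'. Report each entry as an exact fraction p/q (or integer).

x̄ = F·x = [9, -9]
P̄ = F·P·Fᵀ + Q = [47 -15; -15 17]
y = z − H·x̄ = [29]
S = H·P̄·Hᵀ + R = [177]
K = P̄·Hᵀ·S⁻¹ = [-77/177; 49/177]
x' = x̄ + K·y = [-640/177, -172/177]
P' = (I − K·H)·P̄ = [2390/177 1118/177; 1118/177 608/177]

x' = [-640/177, -172/177]
P' = [2390/177 1118/177; 1118/177 608/177]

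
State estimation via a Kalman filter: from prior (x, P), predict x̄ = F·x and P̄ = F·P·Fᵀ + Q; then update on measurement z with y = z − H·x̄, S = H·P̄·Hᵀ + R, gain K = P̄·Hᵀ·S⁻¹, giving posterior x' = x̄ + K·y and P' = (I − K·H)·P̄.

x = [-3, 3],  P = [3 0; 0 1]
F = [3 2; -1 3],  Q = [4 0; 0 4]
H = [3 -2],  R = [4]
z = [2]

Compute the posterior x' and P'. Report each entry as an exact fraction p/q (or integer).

x' = [2628/419, 3593/419]
P' = [2344/419 3294/419; 3294/419 5023/419]

x̄ = F·x = [-3, 12]
P̄ = F·P·Fᵀ + Q = [35 -3; -3 16]
y = z − H·x̄ = [35]
S = H·P̄·Hᵀ + R = [419]
K = P̄·Hᵀ·S⁻¹ = [111/419; -41/419]
x' = x̄ + K·y = [2628/419, 3593/419]
P' = (I − K·H)·P̄ = [2344/419 3294/419; 3294/419 5023/419]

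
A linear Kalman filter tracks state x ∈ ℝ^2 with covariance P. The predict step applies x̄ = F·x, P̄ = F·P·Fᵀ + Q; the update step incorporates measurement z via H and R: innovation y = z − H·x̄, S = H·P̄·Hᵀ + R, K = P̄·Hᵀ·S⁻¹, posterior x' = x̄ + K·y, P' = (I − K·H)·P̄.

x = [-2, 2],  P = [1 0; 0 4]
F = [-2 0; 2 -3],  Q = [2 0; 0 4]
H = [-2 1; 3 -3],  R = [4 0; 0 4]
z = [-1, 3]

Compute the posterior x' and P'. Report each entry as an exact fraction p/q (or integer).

x' = [499/584, -79/584]
P' = [313/146 339/146; 339/146 425/146]

x̄ = F·x = [4, -10]
P̄ = F·P·Fᵀ + Q = [6 -4; -4 44]
y = z − H·x̄ = [17, -39]
S = H·P̄·Hᵀ + R = [88 -204; -204 526]
K = P̄·Hᵀ·S⁻¹ = [-287/584 -39/292; -253/584 -129/292]
x' = x̄ + K·y = [499/584, -79/584]
P' = (I − K·H)·P̄ = [313/146 339/146; 339/146 425/146]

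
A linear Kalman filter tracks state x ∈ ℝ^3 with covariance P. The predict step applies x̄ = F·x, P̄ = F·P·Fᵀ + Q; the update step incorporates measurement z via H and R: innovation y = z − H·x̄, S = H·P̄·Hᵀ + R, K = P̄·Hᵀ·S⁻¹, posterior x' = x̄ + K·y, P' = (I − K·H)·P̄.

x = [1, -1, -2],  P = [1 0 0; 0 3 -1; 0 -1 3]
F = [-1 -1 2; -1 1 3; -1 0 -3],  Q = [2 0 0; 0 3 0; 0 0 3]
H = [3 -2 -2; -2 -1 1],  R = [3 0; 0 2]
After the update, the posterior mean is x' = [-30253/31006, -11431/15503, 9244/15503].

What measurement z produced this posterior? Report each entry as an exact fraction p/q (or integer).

z = [-3, 3]

x̄ = F·x = [-4, -8, 5]
P̄ = F·P·Fᵀ + Q = [22 17 -20; 17 28 -23; -20 -23 31]
S = H·P̄·Hᵀ + R = [289 -261; -261 343]
K = P̄·Hᵀ·S⁻¹ = [3555/31006 -4617/31006; -4061/15503 -6932/15503; -767/15503 3665/15503]
x' − x̄ = [93771/31006, 112593/15503, -68271/15503] = K·y
y = (KᵀK)⁻¹·Kᵀ·(x' − x̄) = [3, -18]
z = y + H·x̄ = [3, -18] + [-6, 21] = [-3, 3]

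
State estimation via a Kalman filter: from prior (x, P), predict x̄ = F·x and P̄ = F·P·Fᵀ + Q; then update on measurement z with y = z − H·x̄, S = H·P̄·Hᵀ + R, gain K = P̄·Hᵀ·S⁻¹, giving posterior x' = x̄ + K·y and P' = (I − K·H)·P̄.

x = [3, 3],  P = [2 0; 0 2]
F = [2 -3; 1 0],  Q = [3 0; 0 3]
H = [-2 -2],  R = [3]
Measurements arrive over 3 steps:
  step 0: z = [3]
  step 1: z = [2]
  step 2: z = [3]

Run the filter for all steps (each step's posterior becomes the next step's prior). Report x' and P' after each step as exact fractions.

step 0: x̄ = F·x = [-3, 3]
step 0: P̄ = F·P·Fᵀ + Q = [29 4; 4 5]
step 0: y = z − H·x̄ = [3]
step 0: S = H·P̄·Hᵀ + R = [171]
step 0: K = P̄·Hᵀ·S⁻¹ = [-22/57; -2/19]
step 0: x' = x̄ + K·y = [-79/19, 51/19]
step 0: P' = (I − K·H)·P̄ = [67/19 -56/19; -56/19 59/19]
step 1: x̄ = F·x = [-311/19, -79/19]
step 1: P̄ = F·P·Fᵀ + Q = [1528/19 302/19; 302/19 124/19]
step 1: y = z − H·x̄ = [-742/19]
step 1: S = H·P̄·Hᵀ + R = [9081/19]
step 1: K = P̄·Hᵀ·S⁻¹ = [-1220/3027; -284/3027]
step 1: x' = x̄ + K·y = [-1903/3027, -1495/3027]
step 1: P' = (I − K·H)·P̄ = [2808/1009 -2198/1009; -2198/1009 2340/1009]
step 2: x̄ = F·x = [679/3027, -1903/3027]
step 2: P̄ = F·P·Fᵀ + Q = [61695/1009 12210/1009; 12210/1009 5835/1009]
step 2: y = z − H·x̄ = [2211/1009]
step 2: S = H·P̄·Hᵀ + R = [370827/1009]
step 2: K = P̄·Hᵀ·S⁻¹ = [-49270/123609; -4010/41203]
step 2: x' = x̄ + K·y = [-80237/123609, -104071/123609]
step 2: P' = (I − K·H)·P̄ = [113465/41203 -88830/41203; -88830/41203 94845/41203]

step 0: x' = [-79/19, 51/19], P' = [67/19 -56/19; -56/19 59/19]
step 1: x' = [-1903/3027, -1495/3027], P' = [2808/1009 -2198/1009; -2198/1009 2340/1009]
step 2: x' = [-80237/123609, -104071/123609], P' = [113465/41203 -88830/41203; -88830/41203 94845/41203]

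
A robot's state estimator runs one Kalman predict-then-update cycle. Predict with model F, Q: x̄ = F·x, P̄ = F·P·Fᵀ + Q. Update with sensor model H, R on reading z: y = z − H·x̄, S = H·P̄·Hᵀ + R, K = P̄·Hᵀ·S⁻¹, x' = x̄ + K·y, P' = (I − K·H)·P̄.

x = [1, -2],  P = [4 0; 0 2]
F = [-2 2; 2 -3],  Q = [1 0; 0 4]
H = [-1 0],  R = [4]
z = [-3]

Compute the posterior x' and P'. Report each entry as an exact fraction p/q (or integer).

x' = [51/29, -20/29]
P' = [100/29 -112/29; -112/29 318/29]

x̄ = F·x = [-6, 8]
P̄ = F·P·Fᵀ + Q = [25 -28; -28 38]
y = z − H·x̄ = [-9]
S = H·P̄·Hᵀ + R = [29]
K = P̄·Hᵀ·S⁻¹ = [-25/29; 28/29]
x' = x̄ + K·y = [51/29, -20/29]
P' = (I − K·H)·P̄ = [100/29 -112/29; -112/29 318/29]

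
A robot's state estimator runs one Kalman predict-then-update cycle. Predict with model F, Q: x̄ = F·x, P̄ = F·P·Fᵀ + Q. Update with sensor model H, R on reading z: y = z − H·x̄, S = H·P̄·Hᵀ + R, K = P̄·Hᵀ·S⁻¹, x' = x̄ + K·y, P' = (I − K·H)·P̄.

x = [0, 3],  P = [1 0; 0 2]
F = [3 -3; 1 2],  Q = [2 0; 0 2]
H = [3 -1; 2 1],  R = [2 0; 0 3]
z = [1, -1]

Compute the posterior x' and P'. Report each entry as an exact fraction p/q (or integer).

x̄ = F·x = [-9, 6]
P̄ = F·P·Fᵀ + Q = [29 -9; -9 11]
y = z − H·x̄ = [34, 11]
S = H·P̄·Hᵀ + R = [328 154; 154 94]
K = P̄·Hᵀ·S⁻¹ = [739/3558 322/1779; -1247/3558 889/1779]
x' = x̄ + K·y = [94/1779, -746/1779]
P' = (I − K·H)·P̄ = [341/1779 284/1779; 284/1779 2099/1779]

x' = [94/1779, -746/1779]
P' = [341/1779 284/1779; 284/1779 2099/1779]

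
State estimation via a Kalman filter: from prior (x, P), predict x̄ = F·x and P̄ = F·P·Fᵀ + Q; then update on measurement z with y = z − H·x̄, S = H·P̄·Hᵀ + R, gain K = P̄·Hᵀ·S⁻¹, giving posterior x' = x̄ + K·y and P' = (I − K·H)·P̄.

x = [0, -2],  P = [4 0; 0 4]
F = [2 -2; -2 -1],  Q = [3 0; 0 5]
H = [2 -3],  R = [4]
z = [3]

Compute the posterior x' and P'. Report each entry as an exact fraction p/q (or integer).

x' = [1954/465, 839/465]
P' = [7439/465 4834/465; 4834/465 3344/465]

x̄ = F·x = [4, 2]
P̄ = F·P·Fᵀ + Q = [35 -8; -8 25]
y = z − H·x̄ = [1]
S = H·P̄·Hᵀ + R = [465]
K = P̄·Hᵀ·S⁻¹ = [94/465; -91/465]
x' = x̄ + K·y = [1954/465, 839/465]
P' = (I − K·H)·P̄ = [7439/465 4834/465; 4834/465 3344/465]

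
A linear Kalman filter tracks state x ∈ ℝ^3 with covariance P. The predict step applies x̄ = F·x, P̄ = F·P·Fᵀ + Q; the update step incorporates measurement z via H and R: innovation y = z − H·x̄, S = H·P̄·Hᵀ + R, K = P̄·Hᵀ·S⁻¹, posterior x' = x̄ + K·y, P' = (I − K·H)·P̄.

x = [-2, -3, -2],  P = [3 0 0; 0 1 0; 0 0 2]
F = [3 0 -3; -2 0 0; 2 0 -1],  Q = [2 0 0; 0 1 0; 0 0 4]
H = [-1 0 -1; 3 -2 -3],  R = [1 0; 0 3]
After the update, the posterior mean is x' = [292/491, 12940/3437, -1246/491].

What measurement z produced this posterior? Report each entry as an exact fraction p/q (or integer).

x̄ = F·x = [0, 4, -2]
P̄ = F·P·Fᵀ + Q = [47 -18 24; -18 13 -12; 24 -12 18]
S = H·P̄·Hᵀ + R = [114 -147; -147 280]
K = P̄·Hᵀ·S⁻¹ = [-635/1473 73/491; 92/491 -202/3437; -266/491 -66/491]
x' − x̄ = [292/491, -808/3437, -264/491] = K·y
y = (KᵀK)⁻¹·Kᵀ·(x' − x̄) = [0, 4]
z = y + H·x̄ = [0, 4] + [2, -2] = [2, 2]

z = [2, 2]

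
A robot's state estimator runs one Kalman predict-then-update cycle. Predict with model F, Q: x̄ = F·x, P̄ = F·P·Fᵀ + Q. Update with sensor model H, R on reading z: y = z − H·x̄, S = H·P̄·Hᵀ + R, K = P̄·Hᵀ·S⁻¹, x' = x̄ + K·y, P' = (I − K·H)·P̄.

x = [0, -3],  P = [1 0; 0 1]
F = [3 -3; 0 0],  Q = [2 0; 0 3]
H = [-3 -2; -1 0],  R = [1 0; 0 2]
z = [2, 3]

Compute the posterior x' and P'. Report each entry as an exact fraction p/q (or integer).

x̄ = F·x = [9, 0]
P̄ = F·P·Fᵀ + Q = [20 0; 0 3]
y = z − H·x̄ = [29, 12]
S = H·P̄·Hᵀ + R = [193 60; 60 22]
K = P̄·Hᵀ·S⁻¹ = [-60/323 -130/323; -66/323 180/323]
x' = x̄ + K·y = [-393/323, 246/323]
P' = (I − K·H)·P̄ = [260/323 -360/323; -360/323 573/323]

x' = [-393/323, 246/323]
P' = [260/323 -360/323; -360/323 573/323]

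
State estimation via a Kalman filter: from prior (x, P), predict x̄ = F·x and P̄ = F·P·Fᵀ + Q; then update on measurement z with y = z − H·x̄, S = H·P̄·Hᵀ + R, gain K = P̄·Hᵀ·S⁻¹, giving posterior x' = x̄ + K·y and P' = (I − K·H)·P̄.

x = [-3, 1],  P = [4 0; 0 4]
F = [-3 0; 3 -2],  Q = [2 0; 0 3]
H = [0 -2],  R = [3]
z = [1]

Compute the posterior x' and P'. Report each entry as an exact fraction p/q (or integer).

x̄ = F·x = [9, -11]
P̄ = F·P·Fᵀ + Q = [38 -36; -36 55]
y = z − H·x̄ = [-21]
S = H·P̄·Hᵀ + R = [223]
K = P̄·Hᵀ·S⁻¹ = [72/223; -110/223]
x' = x̄ + K·y = [495/223, -143/223]
P' = (I − K·H)·P̄ = [3290/223 -108/223; -108/223 165/223]

x' = [495/223, -143/223]
P' = [3290/223 -108/223; -108/223 165/223]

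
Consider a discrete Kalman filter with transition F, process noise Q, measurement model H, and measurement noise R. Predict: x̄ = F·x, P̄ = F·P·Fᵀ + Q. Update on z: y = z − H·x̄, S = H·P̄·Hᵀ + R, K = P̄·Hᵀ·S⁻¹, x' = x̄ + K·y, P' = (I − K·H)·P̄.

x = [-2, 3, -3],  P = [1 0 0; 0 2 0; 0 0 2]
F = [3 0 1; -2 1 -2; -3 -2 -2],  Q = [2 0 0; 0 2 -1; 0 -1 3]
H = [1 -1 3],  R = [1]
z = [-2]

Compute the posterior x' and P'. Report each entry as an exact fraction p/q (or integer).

x' = [-781/85, 1106/85, 572/85]
P' = [977/85 -842/85 -609/85; -842/85 2719/170 734/85; -609/85 734/85 458/85]

x̄ = F·x = [-9, 13, 6]
P̄ = F·P·Fᵀ + Q = [13 -10 -13; -10 16 9; -13 9 28]
y = z − H·x̄ = [2]
S = H·P̄·Hᵀ + R = [170]
K = P̄·Hᵀ·S⁻¹ = [-8/85; 1/170; 31/85]
x' = x̄ + K·y = [-781/85, 1106/85, 572/85]
P' = (I − K·H)·P̄ = [977/85 -842/85 -609/85; -842/85 2719/170 734/85; -609/85 734/85 458/85]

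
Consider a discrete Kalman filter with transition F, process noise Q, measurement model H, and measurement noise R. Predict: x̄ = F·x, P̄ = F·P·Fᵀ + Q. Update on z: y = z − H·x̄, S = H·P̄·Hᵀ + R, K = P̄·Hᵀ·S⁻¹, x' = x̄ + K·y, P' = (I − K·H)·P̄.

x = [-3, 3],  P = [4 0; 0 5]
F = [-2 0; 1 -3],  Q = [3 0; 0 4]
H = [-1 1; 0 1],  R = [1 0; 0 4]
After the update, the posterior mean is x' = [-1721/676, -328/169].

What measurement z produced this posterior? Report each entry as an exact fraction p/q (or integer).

x̄ = F·x = [6, -12]
P̄ = F·P·Fᵀ + Q = [19 -8; -8 53]
S = H·P̄·Hᵀ + R = [89 61; 61 57]
K = P̄·Hᵀ·S⁻¹ = [-1051/1352 935/1352; 61/338 249/338]
x' − x̄ = [-5777/676, 1700/169] = K·y
y = (KᵀK)⁻¹·Kᵀ·(x' − x̄) = [19, 9]
z = y + H·x̄ = [19, 9] + [-18, -12] = [1, -3]

z = [1, -3]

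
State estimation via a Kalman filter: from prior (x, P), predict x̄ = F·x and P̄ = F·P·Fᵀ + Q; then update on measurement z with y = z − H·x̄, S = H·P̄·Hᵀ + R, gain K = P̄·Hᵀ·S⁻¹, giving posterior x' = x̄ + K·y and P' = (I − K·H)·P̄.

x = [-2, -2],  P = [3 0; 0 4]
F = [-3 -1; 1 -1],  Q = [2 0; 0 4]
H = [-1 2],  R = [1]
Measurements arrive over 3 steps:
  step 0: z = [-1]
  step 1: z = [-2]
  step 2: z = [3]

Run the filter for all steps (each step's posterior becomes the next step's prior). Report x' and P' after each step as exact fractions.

step 0: x' = [69/14, 27/14], P' = [1385/98 671/98; 671/98 349/98]
step 1: x' = [19645/15063, -1545/5021], P' = [157190/15063 24368/5021; 24368/5021 12520/5021]
step 2: x' = [-241484/270959, 3742890/3522467], P' = [209612/20843 1266454/270959; 1266454/270959 8484646/3522467]

step 0: x̄ = F·x = [8, 0]
step 0: P̄ = F·P·Fᵀ + Q = [33 -5; -5 11]
step 0: y = z − H·x̄ = [7]
step 0: S = H·P̄·Hᵀ + R = [98]
step 0: K = P̄·Hᵀ·S⁻¹ = [-43/98; 27/98]
step 0: x' = x̄ + K·y = [69/14, 27/14]
step 0: P' = (I − K·H)·P̄ = [1385/98 671/98; 671/98 349/98]
step 1: x̄ = F·x = [-117/7, 3]
step 1: P̄ = F·P·Fᵀ + Q = [8518/49 -176/7; -176/7 8]
step 1: y = z − H·x̄ = [-173/7]
step 1: S = H·P̄·Hᵀ + R = [15063/49]
step 1: K = P̄·Hᵀ·S⁻¹ = [-10982/15063; 672/5021]
step 1: x' = x̄ + K·y = [19645/15063, -1545/5021]
step 1: P' = (I − K·H)·P̄ = [157190/15063 24368/5021; 24368/5021 12520/5021]
step 2: x̄ = F·x = [-18100/5021, 24280/15063]
step 2: P̄ = F·P·Fᵀ + Q = [640340/5021 -95934/5021; -95934/5021 108794/15063]
step 2: y = z − H·x̄ = [-57671/15063]
step 2: S = H·P̄·Hᵀ + R = [3522467/15063]
step 2: K = P̄·Hᵀ·S⁻¹ = [-192048/270959; 505390/3522467]
step 2: x' = x̄ + K·y = [-241484/270959, 3742890/3522467]
step 2: P' = (I − K·H)·P̄ = [209612/20843 1266454/270959; 1266454/270959 8484646/3522467]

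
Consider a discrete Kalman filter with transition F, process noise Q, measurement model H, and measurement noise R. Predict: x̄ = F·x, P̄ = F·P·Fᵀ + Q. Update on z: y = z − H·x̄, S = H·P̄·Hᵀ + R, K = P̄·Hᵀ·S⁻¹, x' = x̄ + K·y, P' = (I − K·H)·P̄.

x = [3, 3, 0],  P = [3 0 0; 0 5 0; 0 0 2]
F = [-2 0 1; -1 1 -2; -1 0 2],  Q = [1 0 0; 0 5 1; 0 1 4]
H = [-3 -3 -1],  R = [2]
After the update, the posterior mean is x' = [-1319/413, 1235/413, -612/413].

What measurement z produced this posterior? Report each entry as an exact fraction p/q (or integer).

x̄ = F·x = [-6, 0, -3]
P̄ = F·P·Fᵀ + Q = [15 2 10; 2 21 -4; 10 -4 15]
S = H·P̄·Hᵀ + R = [413]
K = P̄·Hᵀ·S⁻¹ = [-61/413; -65/413; -33/413]
x' − x̄ = [1159/413, 1235/413, 627/413] = K·y
y = (KᵀK)⁻¹·Kᵀ·(x' − x̄) = [-19]
z = y + H·x̄ = [-19] + [21] = [2]

z = [2]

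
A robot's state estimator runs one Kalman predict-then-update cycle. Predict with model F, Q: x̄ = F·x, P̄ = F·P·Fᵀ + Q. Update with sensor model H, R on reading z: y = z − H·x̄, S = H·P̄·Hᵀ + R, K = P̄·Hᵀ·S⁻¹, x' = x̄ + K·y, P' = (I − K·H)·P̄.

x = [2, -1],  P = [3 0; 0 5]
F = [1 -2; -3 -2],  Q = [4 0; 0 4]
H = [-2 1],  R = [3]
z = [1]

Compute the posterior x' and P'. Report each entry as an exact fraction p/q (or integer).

x' = [-87/118, -95/118]
P' = [1337/118 2545/118; 2545/118 5177/118]

x̄ = F·x = [4, -4]
P̄ = F·P·Fᵀ + Q = [27 11; 11 51]
y = z − H·x̄ = [13]
S = H·P̄·Hᵀ + R = [118]
K = P̄·Hᵀ·S⁻¹ = [-43/118; 29/118]
x' = x̄ + K·y = [-87/118, -95/118]
P' = (I − K·H)·P̄ = [1337/118 2545/118; 2545/118 5177/118]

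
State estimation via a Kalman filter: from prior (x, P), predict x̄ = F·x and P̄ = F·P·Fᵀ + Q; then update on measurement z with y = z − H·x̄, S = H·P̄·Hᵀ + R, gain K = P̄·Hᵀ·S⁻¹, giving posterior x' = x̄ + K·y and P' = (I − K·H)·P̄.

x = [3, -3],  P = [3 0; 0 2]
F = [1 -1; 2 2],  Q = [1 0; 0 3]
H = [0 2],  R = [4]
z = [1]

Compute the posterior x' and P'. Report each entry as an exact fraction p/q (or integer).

x' = [145/24, 23/48]
P' = [35/6 1/12; 1/12 23/24]

x̄ = F·x = [6, 0]
P̄ = F·P·Fᵀ + Q = [6 2; 2 23]
y = z − H·x̄ = [1]
S = H·P̄·Hᵀ + R = [96]
K = P̄·Hᵀ·S⁻¹ = [1/24; 23/48]
x' = x̄ + K·y = [145/24, 23/48]
P' = (I − K·H)·P̄ = [35/6 1/12; 1/12 23/24]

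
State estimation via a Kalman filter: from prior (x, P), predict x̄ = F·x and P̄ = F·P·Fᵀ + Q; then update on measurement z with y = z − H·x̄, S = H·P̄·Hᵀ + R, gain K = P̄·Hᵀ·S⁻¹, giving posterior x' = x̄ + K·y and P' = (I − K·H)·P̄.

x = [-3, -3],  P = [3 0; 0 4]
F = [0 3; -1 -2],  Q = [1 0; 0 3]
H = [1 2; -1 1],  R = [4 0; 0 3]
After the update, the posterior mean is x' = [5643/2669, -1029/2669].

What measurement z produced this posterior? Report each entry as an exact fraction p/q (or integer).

z = [1, -3]

x̄ = F·x = [-9, 9]
P̄ = F·P·Fᵀ + Q = [37 -24; -24 22]
S = H·P̄·Hᵀ + R = [33 31; 31 110]
K = P̄·Hᵀ·S⁻¹ = [681/2669 -1672/2669; 774/2669 898/2669]
x' − x̄ = [29664/2669, -25050/2669] = K·y
y = (KᵀK)⁻¹·Kᵀ·(x' − x̄) = [-8, -21]
z = y + H·x̄ = [-8, -21] + [9, 18] = [1, -3]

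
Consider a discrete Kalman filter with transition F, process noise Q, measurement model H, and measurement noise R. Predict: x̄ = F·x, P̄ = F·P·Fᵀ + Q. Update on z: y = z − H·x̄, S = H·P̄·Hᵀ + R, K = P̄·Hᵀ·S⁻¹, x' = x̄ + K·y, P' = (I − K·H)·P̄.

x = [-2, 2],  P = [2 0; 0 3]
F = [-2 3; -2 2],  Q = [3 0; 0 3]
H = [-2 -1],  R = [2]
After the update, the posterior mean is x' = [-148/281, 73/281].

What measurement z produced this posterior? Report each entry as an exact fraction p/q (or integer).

x̄ = F·x = [10, 8]
P̄ = F·P·Fᵀ + Q = [38 26; 26 23]
S = H·P̄·Hᵀ + R = [281]
K = P̄·Hᵀ·S⁻¹ = [-102/281; -75/281]
x' − x̄ = [-2958/281, -2175/281] = K·y
y = (KᵀK)⁻¹·Kᵀ·(x' − x̄) = [29]
z = y + H·x̄ = [29] + [-28] = [1]

z = [1]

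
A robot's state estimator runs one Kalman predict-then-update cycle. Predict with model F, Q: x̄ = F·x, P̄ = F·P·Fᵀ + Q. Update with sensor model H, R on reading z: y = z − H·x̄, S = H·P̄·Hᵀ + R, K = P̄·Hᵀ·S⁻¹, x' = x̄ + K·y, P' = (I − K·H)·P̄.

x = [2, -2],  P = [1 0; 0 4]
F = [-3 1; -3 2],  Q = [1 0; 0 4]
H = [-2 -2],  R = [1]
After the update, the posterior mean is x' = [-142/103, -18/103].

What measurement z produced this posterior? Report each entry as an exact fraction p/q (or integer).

z = [3]

x̄ = F·x = [-8, -10]
P̄ = F·P·Fᵀ + Q = [14 17; 17 29]
S = H·P̄·Hᵀ + R = [309]
K = P̄·Hᵀ·S⁻¹ = [-62/309; -92/309]
x' − x̄ = [682/103, 1012/103] = K·y
y = (KᵀK)⁻¹·Kᵀ·(x' − x̄) = [-33]
z = y + H·x̄ = [-33] + [36] = [3]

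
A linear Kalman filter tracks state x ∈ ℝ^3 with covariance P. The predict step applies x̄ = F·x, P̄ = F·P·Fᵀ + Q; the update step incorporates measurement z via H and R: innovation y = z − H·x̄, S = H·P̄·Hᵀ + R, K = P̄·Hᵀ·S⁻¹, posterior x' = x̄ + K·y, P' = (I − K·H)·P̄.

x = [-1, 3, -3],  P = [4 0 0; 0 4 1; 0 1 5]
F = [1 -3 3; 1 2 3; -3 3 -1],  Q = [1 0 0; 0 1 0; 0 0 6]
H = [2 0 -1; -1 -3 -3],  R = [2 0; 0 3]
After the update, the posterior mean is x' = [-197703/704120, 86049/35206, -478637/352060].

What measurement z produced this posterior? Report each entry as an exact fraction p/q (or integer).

z = [1, -3]

x̄ = F·x = [-19, -4, 15]
P̄ = F·P·Fᵀ + Q = [68 22 -51; 22 78 4; -51 4 77]
S = H·P̄·Hᵀ + R = [555 230; 230 1364]
K = P̄·Hᵀ·S⁻¹ = [125349/352060 -6493/140824; 2905/17603 -7897/35206; -49999/176030 -6539/70412]
x' − x̄ = [13180577/704120, 226873/35206, -5759537/352060] = K·y
y = (KᵀK)⁻¹·Kᵀ·(x' − x̄) = [54, 11]
z = y + H·x̄ = [54, 11] + [-53, -14] = [1, -3]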